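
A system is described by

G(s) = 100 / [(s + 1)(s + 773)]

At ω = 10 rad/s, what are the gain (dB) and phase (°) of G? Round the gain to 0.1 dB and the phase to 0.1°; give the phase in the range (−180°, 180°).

At s = jω = j10:
pole (s+1): 1 + j10 → |·| = √(1²+10²) = √101 ≈ 10.05, ∠ = arctan(10/1) ≈ 84.29°
pole (s+773): 773 + j10 → |·| = √(773²+10²) = √597629 ≈ 773.06, ∠ = arctan(10/773) ≈ 0.74°
|G| = 100 / 7769.3 ≈ 0.012871
Gain = 20 log₁₀(0.012871) ≈ -37.81 dB
∠G = 0.00° − 85.03° = -85.03°

-37.8 dB, -85.0°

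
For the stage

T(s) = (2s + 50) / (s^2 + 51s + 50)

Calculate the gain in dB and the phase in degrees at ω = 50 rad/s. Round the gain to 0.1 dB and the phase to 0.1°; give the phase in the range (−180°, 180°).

-30.0 dB, -70.4°

Substitute s = j50:
Numerator: 2(j50) + 50 = 50 + j100
Denominator: (j50)^2 + 51(j50) + 50 = -2450 + j2550
|N| = √(50² + 100²) ≈ 111.8, ∠N ≈ 63.43°
|D| = √(2450² + 2550²) ≈ 3536.2, ∠D ≈ 133.85°
|T| = 111.8 / 3536.2 ≈ 0.031616
Gain = 20 log₁₀(0.031616) ≈ -30.00 dB
∠T = 63.43° − 133.85° = -70.42°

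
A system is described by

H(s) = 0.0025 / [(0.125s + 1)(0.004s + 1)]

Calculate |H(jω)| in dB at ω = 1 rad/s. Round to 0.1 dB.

At ω = 1 rad/s:
pole (1 + j1·0.125) = 1 + j0.125 → |·| ≈ 1.0078, ∠ ≈ 7.13°
pole (1 + j1·0.004) = 1 + j0.004 → |·| ≈ 1, ∠ ≈ 0.23°
|H| = 0.0025 · 1 / (1.0078 · 1) ≈ 0.0024807
Gain = 20 log₁₀(0.0024807) ≈ -52.11 dB

-52.1 dB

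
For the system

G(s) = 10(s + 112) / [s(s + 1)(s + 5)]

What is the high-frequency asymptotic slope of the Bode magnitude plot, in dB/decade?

-40 dB/decade

Each pole contributes −20 dB/decade at high frequency; each zero contributes +20 dB/decade.
Net: 1 zero(s) − 3 pole(s) → -40 dB/decade.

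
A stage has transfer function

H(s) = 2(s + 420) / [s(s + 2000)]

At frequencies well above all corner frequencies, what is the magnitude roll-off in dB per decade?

-20 dB/decade

Each pole contributes −20 dB/decade at high frequency; each zero contributes +20 dB/decade.
Net: 1 zero(s) − 2 pole(s) → -20 dB/decade.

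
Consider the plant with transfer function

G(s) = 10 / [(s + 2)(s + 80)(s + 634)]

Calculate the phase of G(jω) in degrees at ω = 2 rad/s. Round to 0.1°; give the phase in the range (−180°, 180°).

-46.6°

At s = jω = j2:
pole (s+2): 2 + j2 → |·| = √(2²+2²) = √8 ≈ 2.8284, ∠ = arctan(2/2) ≈ 45.00°
pole (s+80): 80 + j2 → |·| = √(80²+2²) = √6404 ≈ 80.025, ∠ = arctan(2/80) ≈ 1.43°
pole (s+634): 634 + j2 → |·| = √(634²+2²) = √401960 ≈ 634, ∠ = arctan(2/634) ≈ 0.18°
∠G = 0.00° − 46.61° = -46.61°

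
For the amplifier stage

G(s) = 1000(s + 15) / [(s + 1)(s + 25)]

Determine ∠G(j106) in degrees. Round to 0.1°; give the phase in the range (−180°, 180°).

At s = jω = j106:
zero (s+15): 15 + j106 → |·| = √(15²+106²) = √11461 ≈ 107.06, ∠ = arctan(106/15) ≈ 81.95°
pole (s+1): 1 + j106 → |·| = √(1²+106²) = √11237 ≈ 106, ∠ = arctan(106/1) ≈ 89.46°
pole (s+25): 25 + j106 → |·| = √(25²+106²) = √11861 ≈ 108.91, ∠ = arctan(106/25) ≈ 76.73°
∠G = 81.95° − 166.19° = -84.24°

-84.2°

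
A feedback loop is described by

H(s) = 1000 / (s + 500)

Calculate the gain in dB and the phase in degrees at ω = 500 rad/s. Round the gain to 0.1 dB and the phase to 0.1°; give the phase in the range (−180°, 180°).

Substitute s = j500:
Numerator: 1000 = 1000 + j0
Denominator: (j500) + 500 = 500 + j500
|N| = √(1000² + 0²) ≈ 1000, ∠N ≈ 0.00°
|D| = √(500² + 500²) ≈ 707.11, ∠D ≈ 45.00°
|H| = 1000 / 707.11 ≈ 1.4142
Gain = 20 log₁₀(1.4142) ≈ 3.01 dB
∠H = 0.00° − 45.00° = -45.00°

3.0 dB, -45.0°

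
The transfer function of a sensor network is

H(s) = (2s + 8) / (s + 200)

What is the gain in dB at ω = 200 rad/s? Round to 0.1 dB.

Substitute s = j200:
Numerator: 2(j200) + 8 = 8 + j400
Denominator: (j200) + 200 = 200 + j200
|N| = √(8² + 400²) ≈ 400.08, ∠N ≈ 88.85°
|D| = √(200² + 200²) ≈ 282.84, ∠D ≈ 45.00°
|H| = 400.08 / 282.84 ≈ 1.4145
Gain = 20 log₁₀(1.4145) ≈ 3.01 dB

3.0 dB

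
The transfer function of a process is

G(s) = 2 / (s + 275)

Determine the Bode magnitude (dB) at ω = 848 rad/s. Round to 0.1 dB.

-53.0 dB

Substitute s = j848:
Numerator: 2 = 2 + j0
Denominator: (j848) + 275 = 275 + j848
|N| = √(2² + 0²) ≈ 2, ∠N ≈ 0.00°
|D| = √(275² + 848²) ≈ 891.48, ∠D ≈ 72.03°
|G| = 2 / 891.48 ≈ 0.0022435
Gain = 20 log₁₀(0.0022435) ≈ -52.98 dB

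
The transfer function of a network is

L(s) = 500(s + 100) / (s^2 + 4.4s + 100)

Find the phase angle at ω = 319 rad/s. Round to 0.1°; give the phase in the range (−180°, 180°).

At s = jω = j319:
zero (s+100): 100 + j319 → |·| = √(100²+319²) = √111761 ≈ 334.31, ∠ = arctan(319/100) ≈ 72.59°
quadratic: (j319)² + 4.4·j319 + 100 = -101661 + j1403.6 → |·| ≈ 1.0167e+05, ∠ ≈ 179.21°
∠L = 72.59° − 179.21° = -106.62°

-106.6°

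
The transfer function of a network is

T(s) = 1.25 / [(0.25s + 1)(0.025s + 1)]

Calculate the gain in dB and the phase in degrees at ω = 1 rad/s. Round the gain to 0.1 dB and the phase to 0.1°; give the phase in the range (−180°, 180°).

At ω = 1 rad/s:
pole (1 + j1·0.25) = 1 + j0.25 → |·| ≈ 1.0308, ∠ ≈ 14.04°
pole (1 + j1·0.025) = 1 + j0.025 → |·| ≈ 1.0003, ∠ ≈ 1.43°
|T| = 1.25 · 1 / (1.0308 · 1.0003) ≈ 1.2123
Gain = 20 log₁₀(1.2123) ≈ 1.67 dB
∠T = (0°) − (14.04° + 1.43°) = -15.47°

1.7 dB, -15.5°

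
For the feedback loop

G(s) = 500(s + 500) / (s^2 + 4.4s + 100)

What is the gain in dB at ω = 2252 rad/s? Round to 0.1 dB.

-12.9 dB

At s = jω = j2252:
zero (s+500): 500 + j2252 → |·| = √(500²+2252²) = √5321504 ≈ 2306.8, ∠ = arctan(2252/500) ≈ 77.48°
quadratic: (j2252)² + 4.4·j2252 + 100 = -5071404 + j9908.8 → |·| ≈ 5.0714e+06, ∠ ≈ 179.89°
|G| = 500 · 2306.8 / 5.0714e+06 ≈ 0.22743
Gain = 20 log₁₀(0.22743) ≈ -12.86 dB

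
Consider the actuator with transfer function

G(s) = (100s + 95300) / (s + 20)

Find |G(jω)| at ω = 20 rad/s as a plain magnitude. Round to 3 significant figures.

Substitute s = j20:
Numerator: 100(j20) + 95300 = 95300 + j2000
Denominator: (j20) + 20 = 20 + j20
|N| = √(95300² + 2000²) ≈ 95321, ∠N ≈ 1.20°
|D| = √(20² + 20²) ≈ 28.284, ∠D ≈ 45.00°
|G| = 95321 / 28.284 ≈ 3370.1

3.37e+03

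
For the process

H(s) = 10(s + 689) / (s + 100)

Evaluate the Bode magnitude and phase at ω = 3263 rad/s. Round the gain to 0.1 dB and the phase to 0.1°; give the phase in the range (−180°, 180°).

At s = jω = j3263:
zero (s+689): 689 + j3263 → |·| = √(689²+3263²) = √11121890 ≈ 3334.9, ∠ = arctan(3263/689) ≈ 78.08°
pole (s+100): 100 + j3263 → |·| = √(100²+3263²) = √10657169 ≈ 3264.5, ∠ = arctan(3263/100) ≈ 88.24°
|H| = 10 · 3334.9 / 3264.5 ≈ 10.216
Gain = 20 log₁₀(10.216) ≈ 20.19 dB
∠H = 78.08° − 88.24° = -10.16°

20.2 dB, -10.2°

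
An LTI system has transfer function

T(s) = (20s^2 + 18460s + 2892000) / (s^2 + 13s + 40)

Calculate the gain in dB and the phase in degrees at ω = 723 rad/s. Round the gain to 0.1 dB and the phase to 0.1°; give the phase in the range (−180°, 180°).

29.4 dB, -59.4°

Substitute s = j723:
Numerator: 20(j723)^2 + 18460(j723) + 2892000 = -7562580 + j13346580
Denominator: (j723)^2 + 13(j723) + 40 = -522689 + j9399
|N| = √(7562580² + 13346580²) ≈ 1.534e+07, ∠N ≈ 119.54°
|D| = √(522689² + 9399²) ≈ 5.2277e+05, ∠D ≈ 178.97°
|T| = 1.534e+07 / 5.2277e+05 ≈ 29.344
Gain = 20 log₁₀(29.344) ≈ 29.35 dB
∠T = 119.54° − 178.97° = -59.43°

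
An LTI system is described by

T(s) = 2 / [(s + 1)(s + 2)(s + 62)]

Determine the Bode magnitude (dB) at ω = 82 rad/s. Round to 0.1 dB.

At s = jω = j82:
pole (s+1): 1 + j82 → |·| = √(1²+82²) = √6725 ≈ 82.006, ∠ = arctan(82/1) ≈ 89.30°
pole (s+2): 2 + j82 → |·| = √(2²+82²) = √6728 ≈ 82.024, ∠ = arctan(82/2) ≈ 88.60°
pole (s+62): 62 + j82 → |·| = √(62²+82²) = √10568 ≈ 102.8, ∠ = arctan(82/62) ≈ 52.91°
|T| = 2 / 6.9148e+05 ≈ 2.8923e-06
Gain = 20 log₁₀(2.8923e-06) ≈ -110.78 dB

-110.8 dB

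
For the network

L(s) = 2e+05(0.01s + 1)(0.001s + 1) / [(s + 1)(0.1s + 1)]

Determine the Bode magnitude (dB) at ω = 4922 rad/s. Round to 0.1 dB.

At ω = 4922 rad/s:
zero (1 + j4922·0.01) = 1 + j49.22 → |·| ≈ 49.23, ∠ ≈ 88.84°
zero (1 + j4922·0.001) = 1 + j4.922 → |·| ≈ 5.0226, ∠ ≈ 78.52°
pole (1 + j4922·1) = 1 + j4922 → |·| ≈ 4922, ∠ ≈ 89.99°
pole (1 + j4922·0.1) = 1 + j492.2 → |·| ≈ 492.2, ∠ ≈ 89.88°
|L| = 2e+05 · 49.23 · 5.0226 / (4922 · 492.2) ≈ 20.413
Gain = 20 log₁₀(20.413) ≈ 26.20 dB

26.2 dB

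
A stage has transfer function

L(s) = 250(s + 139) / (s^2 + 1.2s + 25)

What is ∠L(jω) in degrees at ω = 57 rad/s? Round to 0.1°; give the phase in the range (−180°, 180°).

-156.5°

At s = jω = j57:
zero (s+139): 139 + j57 → |·| = √(139²+57²) = √22570 ≈ 150.23, ∠ = arctan(57/139) ≈ 22.30°
quadratic: (j57)² + 1.2·j57 + 25 = -3224 + j68.4 → |·| ≈ 3224.7, ∠ ≈ 178.78°
∠L = 22.30° − 178.78° = -156.48°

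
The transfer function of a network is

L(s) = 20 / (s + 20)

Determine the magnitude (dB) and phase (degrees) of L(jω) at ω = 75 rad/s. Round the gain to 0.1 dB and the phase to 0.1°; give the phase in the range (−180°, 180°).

-11.8 dB, -75.1°

At s = jω = j75:
pole (s+20): 20 + j75 → |·| = √(20²+75²) = √6025 ≈ 77.621, ∠ = arctan(75/20) ≈ 75.07°
|L| = 20 / 77.621 ≈ 0.25766
Gain = 20 log₁₀(0.25766) ≈ -11.78 dB
∠L = 0.00° − 75.07° = -75.07°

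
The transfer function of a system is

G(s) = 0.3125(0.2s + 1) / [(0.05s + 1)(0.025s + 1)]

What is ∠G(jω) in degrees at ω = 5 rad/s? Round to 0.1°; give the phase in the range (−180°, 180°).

23.8°

At ω = 5 rad/s:
zero (1 + j5·0.2) = 1 + j1 → |·| ≈ 1.4142, ∠ ≈ 45.00°
pole (1 + j5·0.05) = 1 + j0.25 → |·| ≈ 1.0308, ∠ ≈ 14.04°
pole (1 + j5·0.025) = 1 + j0.125 → |·| ≈ 1.0078, ∠ ≈ 7.13°
∠G = (45.00°) − (14.04° + 7.13°) = 23.83°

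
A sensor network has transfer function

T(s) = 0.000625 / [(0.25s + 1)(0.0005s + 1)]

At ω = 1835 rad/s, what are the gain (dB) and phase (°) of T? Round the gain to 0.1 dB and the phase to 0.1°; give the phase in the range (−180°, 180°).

-120.0 dB, -132.4°

At ω = 1835 rad/s:
pole (1 + j1835·0.25) = 1 + j458.75 → |·| ≈ 458.75, ∠ ≈ 89.88°
pole (1 + j1835·0.0005) = 1 + j0.9175 → |·| ≈ 1.3571, ∠ ≈ 42.54°
|T| = 0.000625 · 1 / (458.75 · 1.3571) ≈ 1.0039e-06
Gain = 20 log₁₀(1.0039e-06) ≈ -119.97 dB
∠T = (0°) − (89.88° + 42.54°) = -132.42°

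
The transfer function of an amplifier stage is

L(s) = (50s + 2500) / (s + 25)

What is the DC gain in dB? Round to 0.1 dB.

L(0) = 2500 / 25 = 100
20 log₁₀(100) ≈ 40.00 dB

40.0 dB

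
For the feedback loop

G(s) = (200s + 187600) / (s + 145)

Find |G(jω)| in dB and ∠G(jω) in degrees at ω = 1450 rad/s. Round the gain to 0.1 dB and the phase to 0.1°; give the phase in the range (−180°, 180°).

Substitute s = j1450:
Numerator: 200(j1450) + 187600 = 187600 + j290000
Denominator: (j1450) + 145 = 145 + j1450
|N| = √(187600² + 290000²) ≈ 3.4539e+05, ∠N ≈ 57.10°
|D| = √(145² + 1450²) ≈ 1457.2, ∠D ≈ 84.29°
|G| = 3.4539e+05 / 1457.2 ≈ 237.02
Gain = 20 log₁₀(237.02) ≈ 47.50 dB
∠G = 57.10° − 84.29° = -27.19°

47.5 dB, -27.2°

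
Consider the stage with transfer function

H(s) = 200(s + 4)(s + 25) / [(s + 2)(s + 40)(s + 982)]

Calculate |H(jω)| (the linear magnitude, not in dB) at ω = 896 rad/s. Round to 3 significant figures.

0.150

At s = jω = j896:
zero (s+4): 4 + j896 → |·| = √(4²+896²) = √802832 ≈ 896.01, ∠ = arctan(896/4) ≈ 89.74°
zero (s+25): 25 + j896 → |·| = √(25²+896²) = √803441 ≈ 896.35, ∠ = arctan(896/25) ≈ 88.40°
pole (s+2): 2 + j896 → |·| = √(2²+896²) = √802820 ≈ 896, ∠ = arctan(896/2) ≈ 89.87°
pole (s+40): 40 + j896 → |·| = √(40²+896²) = √804416 ≈ 896.89, ∠ = arctan(896/40) ≈ 87.44°
pole (s+982): 982 + j896 → |·| = √(982²+896²) = √1767140 ≈ 1329.3, ∠ = arctan(896/982) ≈ 42.38°
|H| = 200 · 8.0314e+05 / 1.0682e+09 ≈ 0.15037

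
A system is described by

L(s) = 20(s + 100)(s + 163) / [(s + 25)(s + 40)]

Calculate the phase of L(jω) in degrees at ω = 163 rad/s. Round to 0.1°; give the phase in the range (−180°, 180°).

-54.0°

At s = jω = j163:
zero (s+100): 100 + j163 → |·| = √(100²+163²) = √36569 ≈ 191.23, ∠ = arctan(163/100) ≈ 58.47°
zero (s+163): 163 + j163 → |·| = √(163²+163²) = √53138 ≈ 230.52, ∠ = arctan(163/163) ≈ 45.00°
pole (s+25): 25 + j163 → |·| = √(25²+163²) = √27194 ≈ 164.91, ∠ = arctan(163/25) ≈ 81.28°
pole (s+40): 40 + j163 → |·| = √(40²+163²) = √28169 ≈ 167.84, ∠ = arctan(163/40) ≈ 76.21°
∠L = 103.47° − 157.49° = -54.02°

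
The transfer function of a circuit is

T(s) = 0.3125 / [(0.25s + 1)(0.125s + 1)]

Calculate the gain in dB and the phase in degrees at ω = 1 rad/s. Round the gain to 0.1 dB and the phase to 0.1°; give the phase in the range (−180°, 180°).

At ω = 1 rad/s:
pole (1 + j1·0.25) = 1 + j0.25 → |·| ≈ 1.0308, ∠ ≈ 14.04°
pole (1 + j1·0.125) = 1 + j0.125 → |·| ≈ 1.0078, ∠ ≈ 7.13°
|T| = 0.3125 · 1 / (1.0308 · 1.0078) ≈ 0.30082
Gain = 20 log₁₀(0.30082) ≈ -10.43 dB
∠T = (0°) − (14.04° + 7.13°) = -21.17°

-10.4 dB, -21.2°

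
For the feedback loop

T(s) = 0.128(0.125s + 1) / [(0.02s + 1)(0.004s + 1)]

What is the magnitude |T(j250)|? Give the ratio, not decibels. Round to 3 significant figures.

At ω = 250 rad/s:
zero (1 + j250·0.125) = 1 + j31.25 → |·| ≈ 31.266, ∠ ≈ 88.17°
pole (1 + j250·0.02) = 1 + j5 → |·| ≈ 5.099, ∠ ≈ 78.69°
pole (1 + j250·0.004) = 1 + j1 → |·| ≈ 1.4142, ∠ ≈ 45.00°
|T| = 0.128 · 31.266 / (5.099 · 1.4142) ≈ 0.55499

0.555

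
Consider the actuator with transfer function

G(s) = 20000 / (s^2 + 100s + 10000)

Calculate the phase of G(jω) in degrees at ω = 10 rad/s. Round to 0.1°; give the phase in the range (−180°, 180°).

-5.8°

At s = jω = j10:
quadratic: (j10)² + 100·j10 + 10000 = 9900 + j1000 → |·| ≈ 9950.4, ∠ ≈ 5.77°
∠G = 0.00° − 5.77° = -5.77°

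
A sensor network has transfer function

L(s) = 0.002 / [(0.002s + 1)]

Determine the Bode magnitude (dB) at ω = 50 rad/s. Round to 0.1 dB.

-54.0 dB

At ω = 50 rad/s:
pole (1 + j50·0.002) = 1 + j0.1 → |·| ≈ 1.005, ∠ ≈ 5.71°
|L| = 0.002 · 1 / (1.005) ≈ 0.00199
Gain = 20 log₁₀(0.00199) ≈ -54.02 dB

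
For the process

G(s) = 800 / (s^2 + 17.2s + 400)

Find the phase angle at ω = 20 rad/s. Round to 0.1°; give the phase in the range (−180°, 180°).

At s = jω = j20:
quadratic: (j20)² + 17.2·j20 + 400 = 0 + j344 → |·| ≈ 344, ∠ ≈ 90.00°
∠G = 0.00° − 90.00° = -90.00°

-90.0°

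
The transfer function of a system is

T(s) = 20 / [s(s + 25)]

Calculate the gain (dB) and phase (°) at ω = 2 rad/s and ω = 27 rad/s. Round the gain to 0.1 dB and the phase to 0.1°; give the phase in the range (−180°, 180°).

At s = jω = j2:
pole (s+25): 25 + j2 → |·| = √(25²+2²) = √629 ≈ 25.08, ∠ = arctan(2/25) ≈ 4.57°
pole at origin: |s| = 2, ∠ = 90.00° (in denominator)
|T| = 20 / 50.16 ≈ 0.39872
Gain = 20 log₁₀(0.39872) ≈ -7.99 dB
∠T = 0.00° − 94.57° = -94.57°

At s = jω = j27:
pole (s+25): 25 + j27 → |·| = √(25²+27²) = √1354 ≈ 36.797, ∠ = arctan(27/25) ≈ 47.20°
pole at origin: |s| = 27, ∠ = 90.00° (in denominator)
|T| = 20 / 993.52 ≈ 0.02013
Gain = 20 log₁₀(0.02013) ≈ -33.92 dB
∠T = 0.00° − 137.20° = -137.20°

ω = 2: -8.0 dB, -94.6°; ω = 27: -33.9 dB, -137.2°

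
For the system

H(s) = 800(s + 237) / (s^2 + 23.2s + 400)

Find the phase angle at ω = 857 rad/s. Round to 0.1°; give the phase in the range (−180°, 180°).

-103.9°

At s = jω = j857:
zero (s+237): 237 + j857 → |·| = √(237²+857²) = √790618 ≈ 889.17, ∠ = arctan(857/237) ≈ 74.54°
quadratic: (j857)² + 23.2·j857 + 400 = -734049 + j19882.4 → |·| ≈ 7.3432e+05, ∠ ≈ 178.45°
∠H = 74.54° − 178.45° = -103.91°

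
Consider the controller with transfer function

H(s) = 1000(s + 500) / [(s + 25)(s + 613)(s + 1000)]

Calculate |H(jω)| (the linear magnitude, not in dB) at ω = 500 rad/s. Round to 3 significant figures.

0.00160

At s = jω = j500:
zero (s+500): 500 + j500 → |·| = √(500²+500²) = √500000 ≈ 707.11, ∠ = arctan(500/500) ≈ 45.00°
pole (s+25): 25 + j500 → |·| = √(25²+500²) = √250625 ≈ 500.62, ∠ = arctan(500/25) ≈ 87.14°
pole (s+613): 613 + j500 → |·| = √(613²+500²) = √625769 ≈ 791.06, ∠ = arctan(500/613) ≈ 39.20°
pole (s+1000): 1000 + j500 → |·| = √(1000²+500²) = √1250000 ≈ 1118, ∠ = arctan(500/1000) ≈ 26.57°
|H| = 1000 · 707.11 / 4.4275e+08 ≈ 0.0015971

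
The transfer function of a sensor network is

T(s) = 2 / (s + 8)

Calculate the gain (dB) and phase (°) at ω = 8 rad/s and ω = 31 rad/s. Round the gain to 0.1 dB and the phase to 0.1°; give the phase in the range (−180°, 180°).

Substitute s = j8:
Numerator: 2 = 2 + j0
Denominator: (j8) + 8 = 8 + j8
|N| = √(2² + 0²) ≈ 2, ∠N ≈ 0.00°
|D| = √(8² + 8²) ≈ 11.314, ∠D ≈ 45.00°
|T| = 2 / 11.314 ≈ 0.17677
Gain = 20 log₁₀(0.17677) ≈ -15.05 dB
∠T = 0.00° − 45.00° = -45.00°

Substitute s = j31:
Numerator: 2 = 2 + j0
Denominator: (j31) + 8 = 8 + j31
|N| = √(2² + 0²) ≈ 2, ∠N ≈ 0.00°
|D| = √(8² + 31²) ≈ 32.016, ∠D ≈ 75.53°
|T| = 2 / 32.016 ≈ 0.062469
Gain = 20 log₁₀(0.062469) ≈ -24.09 dB
∠T = 0.00° − 75.53° = -75.53°

ω = 8: -15.1 dB, -45.0°; ω = 31: -24.1 dB, -75.5°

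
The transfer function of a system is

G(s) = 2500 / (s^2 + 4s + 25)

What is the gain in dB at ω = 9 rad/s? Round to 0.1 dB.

At s = jω = j9:
quadratic: (j9)² + 4·j9 + 25 = -56 + j36 → |·| ≈ 66.573, ∠ ≈ 147.26°
|G| = 2500 / 66.573 ≈ 37.553
Gain = 20 log₁₀(37.553) ≈ 31.49 dB

31.5 dB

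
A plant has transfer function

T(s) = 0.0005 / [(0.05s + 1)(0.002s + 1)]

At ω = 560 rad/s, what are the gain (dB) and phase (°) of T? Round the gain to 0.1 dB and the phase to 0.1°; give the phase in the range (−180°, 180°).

-98.5 dB, -136.2°

At ω = 560 rad/s:
pole (1 + j560·0.05) = 1 + j28 → |·| ≈ 28.018, ∠ ≈ 87.95°
pole (1 + j560·0.002) = 1 + j1.12 → |·| ≈ 1.5015, ∠ ≈ 48.24°
|T| = 0.0005 · 1 / (28.018 · 1.5015) ≈ 1.1885e-05
Gain = 20 log₁₀(1.1885e-05) ≈ -98.50 dB
∠T = (0°) − (87.95° + 48.24°) = -136.19°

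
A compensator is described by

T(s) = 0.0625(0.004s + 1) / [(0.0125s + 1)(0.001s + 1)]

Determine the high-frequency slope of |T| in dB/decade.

-20 dB/decade

Each pole contributes −20 dB/decade at high frequency; each zero contributes +20 dB/decade.
Net: 1 zero(s) − 2 pole(s) → -20 dB/decade.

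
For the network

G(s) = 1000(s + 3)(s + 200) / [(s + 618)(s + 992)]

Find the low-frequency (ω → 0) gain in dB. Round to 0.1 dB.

G(0) = 1000·3·200 / (618·992) ≈ 0.9787
20 log₁₀(0.9787) ≈ -0.19 dB

-0.2 dB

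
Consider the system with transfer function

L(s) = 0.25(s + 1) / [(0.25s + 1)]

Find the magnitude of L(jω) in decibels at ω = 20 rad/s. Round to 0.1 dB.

At ω = 20 rad/s:
zero (1 + j20·1) = 1 + j20 → |·| ≈ 20.025, ∠ ≈ 87.14°
pole (1 + j20·0.25) = 1 + j5 → |·| ≈ 5.099, ∠ ≈ 78.69°
|L| = 0.25 · 20.025 / (5.099) ≈ 0.98181
Gain = 20 log₁₀(0.98181) ≈ -0.16 dB

-0.2 dB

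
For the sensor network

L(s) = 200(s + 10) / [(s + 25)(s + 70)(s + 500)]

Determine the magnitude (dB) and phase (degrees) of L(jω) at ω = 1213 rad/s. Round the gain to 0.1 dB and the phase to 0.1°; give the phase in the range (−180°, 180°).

At s = jω = j1213:
zero (s+10): 10 + j1213 → |·| = √(10²+1213²) = √1471469 ≈ 1213, ∠ = arctan(1213/10) ≈ 89.53°
pole (s+25): 25 + j1213 → |·| = √(25²+1213²) = √1471994 ≈ 1213.3, ∠ = arctan(1213/25) ≈ 88.82°
pole (s+70): 70 + j1213 → |·| = √(70²+1213²) = √1476269 ≈ 1215, ∠ = arctan(1213/70) ≈ 86.70°
pole (s+500): 500 + j1213 → |·| = √(500²+1213²) = √1721369 ≈ 1312, ∠ = arctan(1213/500) ≈ 67.60°
|L| = 200 · 1213 / 1.9341e+09 ≈ 0.00012543
Gain = 20 log₁₀(0.00012543) ≈ -78.03 dB
∠L = 89.53° − 243.12° = -153.59°

-78.0 dB, -153.6°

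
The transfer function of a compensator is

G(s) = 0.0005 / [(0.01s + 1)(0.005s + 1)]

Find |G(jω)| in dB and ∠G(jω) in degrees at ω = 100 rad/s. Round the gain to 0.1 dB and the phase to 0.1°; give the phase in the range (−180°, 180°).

-70.0 dB, -71.6°

At ω = 100 rad/s:
pole (1 + j100·0.01) = 1 + j1 → |·| ≈ 1.4142, ∠ ≈ 45.00°
pole (1 + j100·0.005) = 1 + j0.5 → |·| ≈ 1.118, ∠ ≈ 26.57°
|G| = 0.0005 · 1 / (1.4142 · 1.118) ≈ 0.00031624
Gain = 20 log₁₀(0.00031624) ≈ -70.00 dB
∠G = (0°) − (45.00° + 26.57°) = -71.57°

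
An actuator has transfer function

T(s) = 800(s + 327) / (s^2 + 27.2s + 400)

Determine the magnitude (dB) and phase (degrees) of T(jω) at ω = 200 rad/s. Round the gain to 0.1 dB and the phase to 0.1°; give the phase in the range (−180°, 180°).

17.7 dB, -140.7°

At s = jω = j200:
zero (s+327): 327 + j200 → |·| = √(327²+200²) = √146929 ≈ 383.31, ∠ = arctan(200/327) ≈ 31.45°
quadratic: (j200)² + 27.2·j200 + 400 = -39600 + j5440 → |·| ≈ 39972, ∠ ≈ 172.18°
|T| = 800 · 383.31 / 39972 ≈ 7.6716
Gain = 20 log₁₀(7.6716) ≈ 17.70 dB
∠T = 31.45° − 172.18° = -140.73°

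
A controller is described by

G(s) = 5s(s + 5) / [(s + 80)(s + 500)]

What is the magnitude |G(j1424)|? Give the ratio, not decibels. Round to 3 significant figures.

At s = jω = j1424:
zero (s+5): 5 + j1424 → |·| = √(5²+1424²) = √2027801 ≈ 1424, ∠ = arctan(1424/5) ≈ 89.80°
zero at origin: s = j1424 → |·| = 1424, ∠ = 90.00°
pole (s+80): 80 + j1424 → |·| = √(80²+1424²) = √2034176 ≈ 1426.2, ∠ = arctan(1424/80) ≈ 86.78°
pole (s+500): 500 + j1424 → |·| = √(500²+1424²) = √2277776 ≈ 1509.2, ∠ = arctan(1424/500) ≈ 70.65°
|G| = 5 · 2.0278e+06 / 2.1524e+06 ≈ 4.7106

4.71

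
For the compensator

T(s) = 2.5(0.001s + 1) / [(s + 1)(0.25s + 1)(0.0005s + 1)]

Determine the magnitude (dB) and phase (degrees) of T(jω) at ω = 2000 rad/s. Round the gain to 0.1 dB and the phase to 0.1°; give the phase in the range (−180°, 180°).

-108.1 dB, -161.4°

At ω = 2000 rad/s:
zero (1 + j2000·0.001) = 1 + j2 → |·| ≈ 2.2361, ∠ ≈ 63.43°
pole (1 + j2000·1) = 1 + j2000 → |·| ≈ 2000, ∠ ≈ 89.97°
pole (1 + j2000·0.25) = 1 + j500 → |·| ≈ 500, ∠ ≈ 89.89°
pole (1 + j2000·0.0005) = 1 + j1 → |·| ≈ 1.4142, ∠ ≈ 45.00°
|T| = 2.5 · 2.2361 / (2000 · 500 · 1.4142) ≈ 3.9529e-06
Gain = 20 log₁₀(3.9529e-06) ≈ -108.06 dB
∠T = (63.43°) − (89.97° + 89.89° + 45.00°) = -161.43°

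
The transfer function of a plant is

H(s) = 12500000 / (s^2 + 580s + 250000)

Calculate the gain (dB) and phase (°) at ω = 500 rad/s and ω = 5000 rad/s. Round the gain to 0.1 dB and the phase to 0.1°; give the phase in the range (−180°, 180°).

At s = jω = j500:
quadratic: (j500)² + 580·j500 + 250000 = 0 + j290000 → |·| ≈ 2.9e+05, ∠ ≈ 90.00°
|H| = 12500000 / 2.9e+05 ≈ 43.103
Gain = 20 log₁₀(43.103) ≈ 32.69 dB
∠H = 0.00° − 90.00° = -90.00°

At s = jω = j5000:
quadratic: (j5000)² + 580·j5000 + 250000 = -24750000 + j2900000 → |·| ≈ 2.4919e+07, ∠ ≈ 173.32°
|H| = 12500000 / 2.4919e+07 ≈ 0.50163
Gain = 20 log₁₀(0.50163) ≈ -5.99 dB
∠H = 0.00° − 173.32° = -173.32°

ω = 500: 32.7 dB, -90.0°; ω = 5000: -6.0 dB, -173.3°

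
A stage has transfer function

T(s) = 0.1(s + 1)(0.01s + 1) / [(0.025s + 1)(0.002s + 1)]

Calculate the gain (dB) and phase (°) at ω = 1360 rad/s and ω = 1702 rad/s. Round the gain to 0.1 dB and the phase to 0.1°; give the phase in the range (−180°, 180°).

At ω = 1360 rad/s:
zero (1 + j1360·1) = 1 + j1360 → |·| ≈ 1360, ∠ ≈ 89.96°
zero (1 + j1360·0.01) = 1 + j13.6 → |·| ≈ 13.637, ∠ ≈ 85.79°
pole (1 + j1360·0.025) = 1 + j34 → |·| ≈ 34.015, ∠ ≈ 88.32°
pole (1 + j1360·0.002) = 1 + j2.72 → |·| ≈ 2.898, ∠ ≈ 69.81°
|T| = 0.1 · 1360 · 13.637 / (34.015 · 2.898) ≈ 18.814
Gain = 20 log₁₀(18.814) ≈ 25.49 dB
∠T = (89.96° + 85.79°) − (88.32° + 69.81°) = 17.62°

At ω = 1702 rad/s:
zero (1 + j1702·1) = 1 + j1702 → |·| ≈ 1702, ∠ ≈ 89.97°
zero (1 + j1702·0.01) = 1 + j17.02 → |·| ≈ 17.049, ∠ ≈ 86.64°
pole (1 + j1702·0.025) = 1 + j42.55 → |·| ≈ 42.562, ∠ ≈ 88.65°
pole (1 + j1702·0.002) = 1 + j3.404 → |·| ≈ 3.5478, ∠ ≈ 73.63°
|T| = 0.1 · 1702 · 17.049 / (42.562 · 3.5478) ≈ 19.217
Gain = 20 log₁₀(19.217) ≈ 25.67 dB
∠T = (89.97° + 86.64°) − (88.65° + 73.63°) = 14.33°

ω = 1360: 25.5 dB, 17.6°; ω = 1702: 25.7 dB, 14.3°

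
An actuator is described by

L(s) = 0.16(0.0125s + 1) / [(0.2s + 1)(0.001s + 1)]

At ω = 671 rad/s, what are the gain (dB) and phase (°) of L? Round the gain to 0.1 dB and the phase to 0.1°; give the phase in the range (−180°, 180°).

-41.6 dB, -40.2°

At ω = 671 rad/s:
zero (1 + j671·0.0125) = 1 + j8.3875 → |·| ≈ 8.4469, ∠ ≈ 83.20°
pole (1 + j671·0.2) = 1 + j134.2 → |·| ≈ 134.2, ∠ ≈ 89.57°
pole (1 + j671·0.001) = 1 + j0.671 → |·| ≈ 1.2043, ∠ ≈ 33.86°
|L| = 0.16 · 8.4469 / (134.2 · 1.2043) ≈ 0.0083624
Gain = 20 log₁₀(0.0083624) ≈ -41.55 dB
∠L = (83.20°) − (89.57° + 33.86°) = -40.23°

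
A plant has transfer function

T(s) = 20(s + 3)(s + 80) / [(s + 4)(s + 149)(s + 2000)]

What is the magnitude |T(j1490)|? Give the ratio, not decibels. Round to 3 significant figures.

At s = jω = j1490:
zero (s+3): 3 + j1490 → |·| = √(3²+1490²) = √2220109 ≈ 1490, ∠ = arctan(1490/3) ≈ 89.88°
zero (s+80): 80 + j1490 → |·| = √(80²+1490²) = √2226500 ≈ 1492.1, ∠ = arctan(1490/80) ≈ 86.93°
pole (s+4): 4 + j1490 → |·| = √(4²+1490²) = √2220116 ≈ 1490, ∠ = arctan(1490/4) ≈ 89.85°
pole (s+149): 149 + j1490 → |·| = √(149²+1490²) = √2242301 ≈ 1497.4, ∠ = arctan(1490/149) ≈ 84.29°
pole (s+2000): 2000 + j1490 → |·| = √(2000²+1490²) = √6220100 ≈ 2494, ∠ = arctan(1490/2000) ≈ 36.69°
|T| = 20 · 2.2232e+06 / 5.5644e+09 ≈ 0.0079908

0.00799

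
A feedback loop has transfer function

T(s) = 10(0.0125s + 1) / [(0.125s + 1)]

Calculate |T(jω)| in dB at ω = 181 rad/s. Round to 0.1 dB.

At ω = 181 rad/s:
zero (1 + j181·0.0125) = 1 + j2.2625 → |·| ≈ 2.4736, ∠ ≈ 66.16°
pole (1 + j181·0.125) = 1 + j22.625 → |·| ≈ 22.647, ∠ ≈ 87.47°
|T| = 10 · 2.4736 / (22.647) ≈ 1.0922
Gain = 20 log₁₀(1.0922) ≈ 0.77 dB

0.8 dB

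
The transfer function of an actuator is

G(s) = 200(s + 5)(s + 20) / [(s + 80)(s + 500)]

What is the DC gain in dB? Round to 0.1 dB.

-6.0 dB

G(0) = 200·5·20 / (80·500) = 0.5
20 log₁₀(0.5) ≈ -6.02 dB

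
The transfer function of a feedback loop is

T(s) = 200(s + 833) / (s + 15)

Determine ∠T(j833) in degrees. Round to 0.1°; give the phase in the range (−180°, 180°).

At s = jω = j833:
zero (s+833): 833 + j833 → |·| = √(833²+833²) = √1387778 ≈ 1178, ∠ = arctan(833/833) ≈ 45.00°
pole (s+15): 15 + j833 → |·| = √(15²+833²) = √694114 ≈ 833.14, ∠ = arctan(833/15) ≈ 88.97°
∠T = 45.00° − 88.97° = -43.97°

-44.0°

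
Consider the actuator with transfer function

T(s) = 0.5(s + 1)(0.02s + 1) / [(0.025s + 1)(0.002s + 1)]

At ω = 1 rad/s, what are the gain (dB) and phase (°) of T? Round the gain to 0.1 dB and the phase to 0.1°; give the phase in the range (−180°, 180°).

-3.0 dB, 44.6°

At ω = 1 rad/s:
zero (1 + j1·1) = 1 + j1 → |·| ≈ 1.4142, ∠ ≈ 45.00°
zero (1 + j1·0.02) = 1 + j0.02 → |·| ≈ 1.0002, ∠ ≈ 1.15°
pole (1 + j1·0.025) = 1 + j0.025 → |·| ≈ 1.0003, ∠ ≈ 1.43°
pole (1 + j1·0.002) = 1 + j0.002 → |·| ≈ 1, ∠ ≈ 0.11°
|T| = 0.5 · 1.4142 · 1.0002 / (1.0003 · 1) ≈ 0.70703
Gain = 20 log₁₀(0.70703) ≈ -3.01 dB
∠T = (45.00° + 1.15°) − (1.43° + 0.11°) = 44.61°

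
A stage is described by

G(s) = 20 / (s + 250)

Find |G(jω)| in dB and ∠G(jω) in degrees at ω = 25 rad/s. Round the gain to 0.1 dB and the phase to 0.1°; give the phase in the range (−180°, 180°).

-22.0 dB, -5.7°

Substitute s = j25:
Numerator: 20 = 20 + j0
Denominator: (j25) + 250 = 250 + j25
|N| = √(20² + 0²) ≈ 20, ∠N ≈ 0.00°
|D| = √(250² + 25²) ≈ 251.25, ∠D ≈ 5.71°
|G| = 20 / 251.25 ≈ 0.079602
Gain = 20 log₁₀(0.079602) ≈ -21.98 dB
∠G = 0.00° − 5.71° = -5.71°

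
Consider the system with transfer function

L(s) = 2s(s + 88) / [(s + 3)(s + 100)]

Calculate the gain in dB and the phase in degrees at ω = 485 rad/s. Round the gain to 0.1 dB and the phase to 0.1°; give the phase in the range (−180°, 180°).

At s = jω = j485:
zero (s+88): 88 + j485 → |·| = √(88²+485²) = √242969 ≈ 492.92, ∠ = arctan(485/88) ≈ 79.72°
zero at origin: s = j485 → |·| = 485, ∠ = 90.00°
pole (s+3): 3 + j485 → |·| = √(3²+485²) = √235234 ≈ 485.01, ∠ = arctan(485/3) ≈ 89.65°
pole (s+100): 100 + j485 → |·| = √(100²+485²) = √245225 ≈ 495.2, ∠ = arctan(485/100) ≈ 78.35°
|L| = 2 · 2.3907e+05 / 2.4018e+05 ≈ 1.9908
Gain = 20 log₁₀(1.9908) ≈ 5.98 dB
∠L = 169.72° − 168.00° = 1.72°

6.0 dB, 1.7°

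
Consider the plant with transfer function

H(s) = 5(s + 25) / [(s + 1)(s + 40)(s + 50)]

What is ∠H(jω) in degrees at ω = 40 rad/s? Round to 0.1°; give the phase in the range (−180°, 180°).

At s = jω = j40:
zero (s+25): 25 + j40 → |·| = √(25²+40²) = √2225 ≈ 47.17, ∠ = arctan(40/25) ≈ 57.99°
pole (s+1): 1 + j40 → |·| = √(1²+40²) = √1601 ≈ 40.012, ∠ = arctan(40/1) ≈ 88.57°
pole (s+40): 40 + j40 → |·| = √(40²+40²) = √3200 ≈ 56.569, ∠ = arctan(40/40) ≈ 45.00°
pole (s+50): 50 + j40 → |·| = √(50²+40²) = √4100 ≈ 64.031, ∠ = arctan(40/50) ≈ 38.66°
∠H = 57.99° − 172.23° = -114.24°

-114.2°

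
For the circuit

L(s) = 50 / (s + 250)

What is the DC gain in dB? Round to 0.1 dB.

-14.0 dB

L(0) = 50 / (250) = 0.2
20 log₁₀(0.2) ≈ -13.98 dB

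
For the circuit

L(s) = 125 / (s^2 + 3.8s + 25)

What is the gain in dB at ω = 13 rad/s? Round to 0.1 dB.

At s = jω = j13:
quadratic: (j13)² + 3.8·j13 + 25 = -144 + j49.4 → |·| ≈ 152.24, ∠ ≈ 161.07°
|L| = 125 / 152.24 ≈ 0.82107
Gain = 20 log₁₀(0.82107) ≈ -1.71 dB

-1.7 dB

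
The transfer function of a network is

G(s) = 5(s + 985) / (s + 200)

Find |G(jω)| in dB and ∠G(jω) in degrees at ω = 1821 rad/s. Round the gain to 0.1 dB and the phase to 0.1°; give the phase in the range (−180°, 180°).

At s = jω = j1821:
zero (s+985): 985 + j1821 → |·| = √(985²+1821²) = √4286266 ≈ 2070.3, ∠ = arctan(1821/985) ≈ 61.59°
pole (s+200): 200 + j1821 → |·| = √(200²+1821²) = √3356041 ≈ 1832, ∠ = arctan(1821/200) ≈ 83.73°
|G| = 5 · 2070.3 / 1832 ≈ 5.6504
Gain = 20 log₁₀(5.6504) ≈ 15.04 dB
∠G = 61.59° − 83.73° = -22.14°

15.0 dB, -22.1°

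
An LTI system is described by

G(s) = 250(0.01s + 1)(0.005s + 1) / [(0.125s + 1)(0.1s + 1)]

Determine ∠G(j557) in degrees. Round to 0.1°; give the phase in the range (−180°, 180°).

At ω = 557 rad/s:
zero (1 + j557·0.01) = 1 + j5.57 → |·| ≈ 5.6591, ∠ ≈ 79.82°
zero (1 + j557·0.005) = 1 + j2.785 → |·| ≈ 2.9591, ∠ ≈ 70.25°
pole (1 + j557·0.125) = 1 + j69.625 → |·| ≈ 69.632, ∠ ≈ 89.18°
pole (1 + j557·0.1) = 1 + j55.7 → |·| ≈ 55.709, ∠ ≈ 88.97°
∠G = (79.82° + 70.25°) − (89.18° + 88.97°) = -28.08°

-28.1°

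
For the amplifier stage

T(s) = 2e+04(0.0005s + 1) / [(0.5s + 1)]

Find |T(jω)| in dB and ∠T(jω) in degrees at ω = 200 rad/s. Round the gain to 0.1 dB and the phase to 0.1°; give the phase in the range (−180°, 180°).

At ω = 200 rad/s:
zero (1 + j200·0.0005) = 1 + j0.1 → |·| ≈ 1.005, ∠ ≈ 5.71°
pole (1 + j200·0.5) = 1 + j100 → |·| ≈ 100, ∠ ≈ 89.43°
|T| = 2e+04 · 1.005 / (100) ≈ 201
Gain = 20 log₁₀(201) ≈ 46.06 dB
∠T = (5.71°) − (89.43°) = -83.72°

46.1 dB, -83.7°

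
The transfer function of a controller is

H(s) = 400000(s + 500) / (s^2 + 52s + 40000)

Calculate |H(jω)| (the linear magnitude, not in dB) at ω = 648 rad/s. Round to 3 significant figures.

At s = jω = j648:
zero (s+500): 500 + j648 → |·| = √(500²+648²) = √669904 ≈ 818.48, ∠ = arctan(648/500) ≈ 52.35°
quadratic: (j648)² + 52·j648 + 40000 = -379904 + j33696 → |·| ≈ 3.814e+05, ∠ ≈ 174.93°
|H| = 400000 · 818.48 / 3.814e+05 ≈ 858.4

858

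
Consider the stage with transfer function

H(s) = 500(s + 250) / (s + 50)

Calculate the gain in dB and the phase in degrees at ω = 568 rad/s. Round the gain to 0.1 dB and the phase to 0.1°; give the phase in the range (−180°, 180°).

54.7 dB, -18.7°

At s = jω = j568:
zero (s+250): 250 + j568 → |·| = √(250²+568²) = √385124 ≈ 620.58, ∠ = arctan(568/250) ≈ 66.24°
pole (s+50): 50 + j568 → |·| = √(50²+568²) = √325124 ≈ 570.2, ∠ = arctan(568/50) ≈ 84.97°
|H| = 500 · 620.58 / 570.2 ≈ 544.18
Gain = 20 log₁₀(544.18) ≈ 54.71 dB
∠H = 66.24° − 84.97° = -18.73°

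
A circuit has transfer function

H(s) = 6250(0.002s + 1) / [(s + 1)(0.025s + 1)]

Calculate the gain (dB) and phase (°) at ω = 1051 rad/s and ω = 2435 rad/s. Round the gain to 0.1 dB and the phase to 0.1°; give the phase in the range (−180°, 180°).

At ω = 1051 rad/s:
zero (1 + j1051·0.002) = 1 + j2.102 → |·| ≈ 2.3277, ∠ ≈ 64.56°
pole (1 + j1051·1) = 1 + j1051 → |·| ≈ 1051, ∠ ≈ 89.95°
pole (1 + j1051·0.025) = 1 + j26.275 → |·| ≈ 26.294, ∠ ≈ 87.82°
|H| = 6250 · 2.3277 / (1051 · 26.294) ≈ 0.52644
Gain = 20 log₁₀(0.52644) ≈ -5.57 dB
∠H = (64.56°) − (89.95° + 87.82°) = -113.21°

At ω = 2435 rad/s:
zero (1 + j2435·0.002) = 1 + j4.87 → |·| ≈ 4.9716, ∠ ≈ 78.40°
pole (1 + j2435·1) = 1 + j2435 → |·| ≈ 2435, ∠ ≈ 89.98°
pole (1 + j2435·0.025) = 1 + j60.875 → |·| ≈ 60.883, ∠ ≈ 89.06°
|H| = 6250 · 4.9716 / (2435 · 60.883) ≈ 0.2096
Gain = 20 log₁₀(0.2096) ≈ -13.57 dB
∠H = (78.40°) − (89.98° + 89.06°) = -100.64°

ω = 1051: -5.6 dB, -113.2°; ω = 2435: -13.6 dB, -100.6°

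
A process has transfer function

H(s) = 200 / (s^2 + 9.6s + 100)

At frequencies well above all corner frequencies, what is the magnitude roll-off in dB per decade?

Each pole contributes −20 dB/decade at high frequency; each zero contributes +20 dB/decade.
Net: 0 zero(s) − 2 pole(s) → -40 dB/decade.

-40 dB/decade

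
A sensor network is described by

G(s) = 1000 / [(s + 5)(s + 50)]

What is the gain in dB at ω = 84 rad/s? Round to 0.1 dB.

At s = jω = j84:
pole (s+5): 5 + j84 → |·| = √(5²+84²) = √7081 ≈ 84.149, ∠ = arctan(84/5) ≈ 86.59°
pole (s+50): 50 + j84 → |·| = √(50²+84²) = √9556 ≈ 97.755, ∠ = arctan(84/50) ≈ 59.24°
|G| = 1000 / 8226 ≈ 0.12157
Gain = 20 log₁₀(0.12157) ≈ -18.30 dB

-18.3 dB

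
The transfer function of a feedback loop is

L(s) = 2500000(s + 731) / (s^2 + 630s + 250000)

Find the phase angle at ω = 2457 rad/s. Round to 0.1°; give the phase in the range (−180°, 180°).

-91.6°

At s = jω = j2457:
zero (s+731): 731 + j2457 → |·| = √(731²+2457²) = √6571210 ≈ 2563.4, ∠ = arctan(2457/731) ≈ 73.43°
quadratic: (j2457)² + 630·j2457 + 250000 = -5786849 + j1547910 → |·| ≈ 5.9903e+06, ∠ ≈ 165.02°
∠L = 73.43° − 165.02° = -91.59°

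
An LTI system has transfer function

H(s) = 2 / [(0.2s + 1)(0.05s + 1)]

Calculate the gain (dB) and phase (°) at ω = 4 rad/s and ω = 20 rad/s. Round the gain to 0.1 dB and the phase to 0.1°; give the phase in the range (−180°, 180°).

At ω = 4 rad/s:
pole (1 + j4·0.2) = 1 + j0.8 → |·| ≈ 1.2806, ∠ ≈ 38.66°
pole (1 + j4·0.05) = 1 + j0.2 → |·| ≈ 1.0198, ∠ ≈ 11.31°
|H| = 2 · 1 / (1.2806 · 1.0198) ≈ 1.5314
Gain = 20 log₁₀(1.5314) ≈ 3.70 dB
∠H = (0°) − (38.66° + 11.31°) = -49.97°

At ω = 20 rad/s:
pole (1 + j20·0.2) = 1 + j4 → |·| ≈ 4.1231, ∠ ≈ 75.96°
pole (1 + j20·0.05) = 1 + j1 → |·| ≈ 1.4142, ∠ ≈ 45.00°
|H| = 2 · 1 / (4.1231 · 1.4142) ≈ 0.343
Gain = 20 log₁₀(0.343) ≈ -9.29 dB
∠H = (0°) − (75.96° + 45.00°) = -120.96°

ω = 4: 3.7 dB, -50.0°; ω = 20: -9.3 dB, -121.0°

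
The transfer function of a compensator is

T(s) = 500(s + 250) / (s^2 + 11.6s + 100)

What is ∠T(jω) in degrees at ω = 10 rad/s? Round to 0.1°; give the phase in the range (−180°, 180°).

At s = jω = j10:
zero (s+250): 250 + j10 → |·| = √(250²+10²) = √62600 ≈ 250.2, ∠ = arctan(10/250) ≈ 2.29°
quadratic: (j10)² + 11.6·j10 + 100 = 0 + j116 → |·| ≈ 116, ∠ ≈ 90.00°
∠T = 2.29° − 90.00° = -87.71°

-87.7°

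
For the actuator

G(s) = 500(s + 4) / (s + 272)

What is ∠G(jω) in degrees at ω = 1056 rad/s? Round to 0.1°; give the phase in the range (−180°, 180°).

14.2°

At s = jω = j1056:
zero (s+4): 4 + j1056 → |·| = √(4²+1056²) = √1115152 ≈ 1056, ∠ = arctan(1056/4) ≈ 89.78°
pole (s+272): 272 + j1056 → |·| = √(272²+1056²) = √1189120 ≈ 1090.5, ∠ = arctan(1056/272) ≈ 75.56°
∠G = 89.78° − 75.56° = 14.22°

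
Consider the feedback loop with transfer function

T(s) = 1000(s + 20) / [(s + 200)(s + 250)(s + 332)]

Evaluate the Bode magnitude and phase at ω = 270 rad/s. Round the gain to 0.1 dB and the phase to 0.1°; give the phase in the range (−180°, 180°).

-45.8 dB, -54.0°

At s = jω = j270:
zero (s+20): 20 + j270 → |·| = √(20²+270²) = √73300 ≈ 270.74, ∠ = arctan(270/20) ≈ 85.76°
pole (s+200): 200 + j270 → |·| = √(200²+270²) = √112900 ≈ 336.01, ∠ = arctan(270/200) ≈ 53.47°
pole (s+250): 250 + j270 → |·| = √(250²+270²) = √135400 ≈ 367.97, ∠ = arctan(270/250) ≈ 47.20°
pole (s+332): 332 + j270 → |·| = √(332²+270²) = √183124 ≈ 427.93, ∠ = arctan(270/332) ≈ 39.12°
|T| = 1000 · 270.74 / 5.291e+07 ≈ 0.005117
Gain = 20 log₁₀(0.005117) ≈ -45.82 dB
∠T = 85.76° − 139.79° = -54.03°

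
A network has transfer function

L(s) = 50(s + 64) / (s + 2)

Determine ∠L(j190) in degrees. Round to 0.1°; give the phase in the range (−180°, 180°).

At s = jω = j190:
zero (s+64): 64 + j190 → |·| = √(64²+190²) = √40196 ≈ 200.49, ∠ = arctan(190/64) ≈ 71.38°
pole (s+2): 2 + j190 → |·| = √(2²+190²) = √36104 ≈ 190.01, ∠ = arctan(190/2) ≈ 89.40°
∠L = 71.38° − 89.40° = -18.02°

-18.0°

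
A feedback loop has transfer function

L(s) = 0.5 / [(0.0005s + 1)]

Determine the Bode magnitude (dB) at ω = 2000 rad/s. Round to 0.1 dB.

At ω = 2000 rad/s:
pole (1 + j2000·0.0005) = 1 + j1 → |·| ≈ 1.4142, ∠ ≈ 45.00°
|L| = 0.5 · 1 / (1.4142) ≈ 0.35356
Gain = 20 log₁₀(0.35356) ≈ -9.03 dB

-9.0 dB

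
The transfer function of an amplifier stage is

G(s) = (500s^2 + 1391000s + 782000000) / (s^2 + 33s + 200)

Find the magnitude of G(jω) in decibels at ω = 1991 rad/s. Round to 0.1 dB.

57.6 dB

Substitute s = j1991:
Numerator: 500(j1991)^2 + 1391000(j1991) + 782000000 = -1200040500 + j2769481000
Denominator: (j1991)^2 + 33(j1991) + 200 = -3963881 + j65703
|N| = √(1200040500² + 2769481000²) ≈ 3.0183e+09, ∠N ≈ 113.43°
|D| = √(3963881² + 65703²) ≈ 3.9644e+06, ∠D ≈ 179.05°
|G| = 3.0183e+09 / 3.9644e+06 ≈ 761.35
Gain = 20 log₁₀(761.35) ≈ 57.63 dB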